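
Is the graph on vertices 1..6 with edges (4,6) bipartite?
Yes. Partition: {1, 2, 3, 4, 5}, {6}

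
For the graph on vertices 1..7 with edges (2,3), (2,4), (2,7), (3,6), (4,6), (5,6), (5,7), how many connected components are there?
2 (components: {1}, {2, 3, 4, 5, 6, 7})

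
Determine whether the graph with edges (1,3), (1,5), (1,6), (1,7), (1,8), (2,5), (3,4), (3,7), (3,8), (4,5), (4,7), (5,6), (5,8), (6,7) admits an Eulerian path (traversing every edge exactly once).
No (6 vertices have odd degree: {1, 2, 4, 5, 6, 8}; Eulerian path requires 0 or 2)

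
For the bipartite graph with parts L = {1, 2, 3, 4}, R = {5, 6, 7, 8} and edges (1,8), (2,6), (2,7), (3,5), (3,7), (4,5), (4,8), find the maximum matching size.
4 (matching: (1,8), (2,6), (3,7), (4,5); upper bound min(|L|,|R|) = min(4,4) = 4)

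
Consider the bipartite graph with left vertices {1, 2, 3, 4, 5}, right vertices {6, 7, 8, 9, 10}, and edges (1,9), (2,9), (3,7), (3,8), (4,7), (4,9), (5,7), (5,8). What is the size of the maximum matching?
3 (matching: (1,9), (3,8), (4,7); upper bound min(|L|,|R|) = min(5,5) = 5)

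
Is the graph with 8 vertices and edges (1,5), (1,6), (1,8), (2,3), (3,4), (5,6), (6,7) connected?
No, it has 2 components: {1, 5, 6, 7, 8}, {2, 3, 4}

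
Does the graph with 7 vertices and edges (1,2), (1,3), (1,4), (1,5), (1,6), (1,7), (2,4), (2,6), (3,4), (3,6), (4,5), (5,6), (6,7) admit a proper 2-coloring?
No (odd cycle of length 3: 3 -> 1 -> 4 -> 3)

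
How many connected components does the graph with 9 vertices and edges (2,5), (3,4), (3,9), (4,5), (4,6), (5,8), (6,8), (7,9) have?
2 (components: {1}, {2, 3, 4, 5, 6, 7, 8, 9})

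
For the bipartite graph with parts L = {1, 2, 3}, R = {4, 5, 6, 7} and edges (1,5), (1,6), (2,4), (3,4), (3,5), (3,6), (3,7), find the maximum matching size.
3 (matching: (1,6), (2,4), (3,7); upper bound min(|L|,|R|) = min(3,4) = 3)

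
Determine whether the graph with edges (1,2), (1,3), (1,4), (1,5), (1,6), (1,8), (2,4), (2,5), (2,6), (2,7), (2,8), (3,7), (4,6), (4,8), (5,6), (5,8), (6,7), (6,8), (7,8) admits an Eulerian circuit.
Yes (the graph is connected and all 8 vertices have even degree)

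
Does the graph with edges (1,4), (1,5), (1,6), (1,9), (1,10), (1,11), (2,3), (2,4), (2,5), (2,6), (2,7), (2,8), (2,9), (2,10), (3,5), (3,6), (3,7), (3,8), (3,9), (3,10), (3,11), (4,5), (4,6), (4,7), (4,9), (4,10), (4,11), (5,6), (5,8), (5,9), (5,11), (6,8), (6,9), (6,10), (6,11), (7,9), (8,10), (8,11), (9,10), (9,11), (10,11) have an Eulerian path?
Yes (the graph is connected and exactly 2 vertices have odd degree: {6, 9}; any Eulerian path must start and end at those)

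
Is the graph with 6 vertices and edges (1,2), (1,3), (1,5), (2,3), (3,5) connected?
No, it has 3 components: {1, 2, 3, 5}, {4}, {6}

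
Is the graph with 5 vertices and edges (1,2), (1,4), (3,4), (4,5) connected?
Yes (BFS from 1 visits [1, 2, 4, 3, 5] — all 5 vertices reached)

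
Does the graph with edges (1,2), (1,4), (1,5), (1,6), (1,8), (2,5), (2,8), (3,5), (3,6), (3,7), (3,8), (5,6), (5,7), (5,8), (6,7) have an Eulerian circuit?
No (4 vertices have odd degree: {1, 2, 4, 7}; Eulerian circuit requires 0)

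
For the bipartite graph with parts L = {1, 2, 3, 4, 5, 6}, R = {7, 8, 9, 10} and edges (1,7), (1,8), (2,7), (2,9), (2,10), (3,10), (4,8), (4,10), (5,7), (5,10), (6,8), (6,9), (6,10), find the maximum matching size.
4 (matching: (1,8), (2,10), (5,7), (6,9); upper bound min(|L|,|R|) = min(6,4) = 4)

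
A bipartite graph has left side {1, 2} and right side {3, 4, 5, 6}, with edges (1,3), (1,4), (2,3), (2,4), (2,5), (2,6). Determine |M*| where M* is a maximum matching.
2 (matching: (1,4), (2,6); upper bound min(|L|,|R|) = min(2,4) = 2)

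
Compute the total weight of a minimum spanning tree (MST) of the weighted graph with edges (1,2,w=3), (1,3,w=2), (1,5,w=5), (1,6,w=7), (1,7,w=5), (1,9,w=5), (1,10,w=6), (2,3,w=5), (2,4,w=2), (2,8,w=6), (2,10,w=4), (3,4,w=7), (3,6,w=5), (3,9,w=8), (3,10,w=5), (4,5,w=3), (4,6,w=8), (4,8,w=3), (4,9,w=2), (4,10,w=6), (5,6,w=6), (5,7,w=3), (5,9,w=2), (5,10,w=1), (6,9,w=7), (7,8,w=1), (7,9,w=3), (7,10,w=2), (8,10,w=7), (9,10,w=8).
20 (MST edges: (1,2,w=3), (1,3,w=2), (2,4,w=2), (3,6,w=5), (4,9,w=2), (5,9,w=2), (5,10,w=1), (7,8,w=1), (7,10,w=2); sum of weights 3 + 2 + 2 + 5 + 2 + 2 + 1 + 1 + 2 = 20)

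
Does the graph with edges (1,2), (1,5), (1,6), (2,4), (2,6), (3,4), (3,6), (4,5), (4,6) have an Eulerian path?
Yes (the graph is connected and exactly 2 vertices have odd degree: {1, 2}; any Eulerian path must start and end at those)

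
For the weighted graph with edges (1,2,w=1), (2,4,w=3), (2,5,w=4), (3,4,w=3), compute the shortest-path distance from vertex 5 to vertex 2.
4 (path: 5 -> 2; weights 4 = 4)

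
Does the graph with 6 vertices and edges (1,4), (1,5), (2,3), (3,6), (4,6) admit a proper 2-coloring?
Yes. Partition: {1, 2, 6}, {3, 4, 5}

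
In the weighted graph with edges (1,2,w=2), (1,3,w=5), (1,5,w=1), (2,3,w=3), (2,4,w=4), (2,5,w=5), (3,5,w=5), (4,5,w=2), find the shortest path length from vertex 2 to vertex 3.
3 (path: 2 -> 3; weights 3 = 3)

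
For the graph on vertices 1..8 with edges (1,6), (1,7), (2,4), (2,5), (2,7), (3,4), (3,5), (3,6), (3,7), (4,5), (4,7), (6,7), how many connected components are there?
2 (components: {1, 2, 3, 4, 5, 6, 7}, {8})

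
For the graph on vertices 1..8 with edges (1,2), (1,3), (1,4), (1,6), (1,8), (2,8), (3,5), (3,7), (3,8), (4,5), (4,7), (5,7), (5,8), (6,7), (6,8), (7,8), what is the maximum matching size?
4 (matching: (1,2), (3,8), (4,5), (6,7); upper bound floor(n/2) = floor(8/2) = 4)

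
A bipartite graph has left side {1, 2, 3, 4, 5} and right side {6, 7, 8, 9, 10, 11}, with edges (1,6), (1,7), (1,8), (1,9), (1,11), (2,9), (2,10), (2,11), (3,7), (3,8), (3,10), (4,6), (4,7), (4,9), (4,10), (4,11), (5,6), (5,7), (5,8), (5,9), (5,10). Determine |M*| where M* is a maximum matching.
5 (matching: (1,11), (2,10), (3,8), (4,9), (5,7); upper bound min(|L|,|R|) = min(5,6) = 5)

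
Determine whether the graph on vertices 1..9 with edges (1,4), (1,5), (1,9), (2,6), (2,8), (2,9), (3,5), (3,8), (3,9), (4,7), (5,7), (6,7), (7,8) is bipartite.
Yes. Partition: {1, 2, 3, 7}, {4, 5, 6, 8, 9}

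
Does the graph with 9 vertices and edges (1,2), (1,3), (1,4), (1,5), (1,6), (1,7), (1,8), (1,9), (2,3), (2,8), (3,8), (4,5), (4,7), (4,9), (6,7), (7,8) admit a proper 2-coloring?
No (odd cycle of length 3: 6 -> 1 -> 7 -> 6)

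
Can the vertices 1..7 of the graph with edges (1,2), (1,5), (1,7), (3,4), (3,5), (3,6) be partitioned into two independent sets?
Yes. Partition: {1, 3}, {2, 4, 5, 6, 7}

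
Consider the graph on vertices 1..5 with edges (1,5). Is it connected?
No, it has 4 components: {1, 5}, {2}, {3}, {4}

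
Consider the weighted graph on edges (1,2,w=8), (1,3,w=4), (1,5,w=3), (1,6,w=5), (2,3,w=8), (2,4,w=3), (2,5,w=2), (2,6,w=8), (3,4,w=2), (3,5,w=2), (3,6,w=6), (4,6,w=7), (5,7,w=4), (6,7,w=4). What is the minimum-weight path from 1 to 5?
3 (path: 1 -> 5; weights 3 = 3)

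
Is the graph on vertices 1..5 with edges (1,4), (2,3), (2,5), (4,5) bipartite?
Yes. Partition: {1, 3, 5}, {2, 4}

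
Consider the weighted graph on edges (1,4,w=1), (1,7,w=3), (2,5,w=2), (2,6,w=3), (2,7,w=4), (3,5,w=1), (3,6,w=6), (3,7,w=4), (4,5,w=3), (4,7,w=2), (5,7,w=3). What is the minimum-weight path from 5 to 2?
2 (path: 5 -> 2; weights 2 = 2)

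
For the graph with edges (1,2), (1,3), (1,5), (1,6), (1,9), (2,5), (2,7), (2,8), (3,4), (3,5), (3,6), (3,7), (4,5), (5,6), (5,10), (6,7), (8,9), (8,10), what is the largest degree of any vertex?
6 (attained at vertex 5)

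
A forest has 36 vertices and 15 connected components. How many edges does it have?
21 (Each of the 15 component trees on V_i vertices has V_i - 1 edges; summing gives V - C = 36 - 15 = 21)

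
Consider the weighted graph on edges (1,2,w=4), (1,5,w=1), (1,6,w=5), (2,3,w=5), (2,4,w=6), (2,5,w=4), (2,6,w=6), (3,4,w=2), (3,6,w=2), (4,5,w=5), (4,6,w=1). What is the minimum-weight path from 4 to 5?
5 (path: 4 -> 5; weights 5 = 5)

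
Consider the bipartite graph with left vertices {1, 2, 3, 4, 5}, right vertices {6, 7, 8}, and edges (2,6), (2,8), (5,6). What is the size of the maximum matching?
2 (matching: (2,8), (5,6); upper bound min(|L|,|R|) = min(5,3) = 3)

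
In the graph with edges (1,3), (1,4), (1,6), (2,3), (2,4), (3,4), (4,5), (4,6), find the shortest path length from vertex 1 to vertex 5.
2 (path: 1 -> 4 -> 5, 2 edges)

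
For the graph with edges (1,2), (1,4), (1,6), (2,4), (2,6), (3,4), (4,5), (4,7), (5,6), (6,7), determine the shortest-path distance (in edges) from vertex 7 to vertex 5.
2 (path: 7 -> 4 -> 5, 2 edges)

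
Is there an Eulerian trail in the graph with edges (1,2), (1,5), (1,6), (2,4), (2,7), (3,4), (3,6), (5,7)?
Yes (the graph is connected and exactly 2 vertices have odd degree: {1, 2}; any Eulerian path must start and end at those)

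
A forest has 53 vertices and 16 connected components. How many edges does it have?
37 (Each of the 16 component trees on V_i vertices has V_i - 1 edges; summing gives V - C = 53 - 16 = 37)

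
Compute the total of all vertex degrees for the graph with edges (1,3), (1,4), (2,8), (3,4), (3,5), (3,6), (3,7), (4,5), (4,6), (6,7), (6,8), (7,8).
24 (handshake: sum of degrees = 2|E| = 2 x 12 = 24)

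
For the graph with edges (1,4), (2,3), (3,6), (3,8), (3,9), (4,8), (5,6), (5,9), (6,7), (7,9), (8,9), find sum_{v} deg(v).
22 (handshake: sum of degrees = 2|E| = 2 x 11 = 22)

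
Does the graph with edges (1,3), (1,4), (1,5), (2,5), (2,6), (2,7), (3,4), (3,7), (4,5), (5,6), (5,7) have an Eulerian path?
No (6 vertices have odd degree: {1, 2, 3, 4, 5, 7}; Eulerian path requires 0 or 2)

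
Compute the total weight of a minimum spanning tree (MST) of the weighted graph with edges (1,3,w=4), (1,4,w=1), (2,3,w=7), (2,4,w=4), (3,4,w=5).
9 (MST edges: (1,3,w=4), (1,4,w=1), (2,4,w=4); sum of weights 4 + 1 + 4 = 9)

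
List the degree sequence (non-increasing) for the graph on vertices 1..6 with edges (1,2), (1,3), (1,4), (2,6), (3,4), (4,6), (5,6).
[3, 3, 3, 2, 2, 1] (degrees: deg(1)=3, deg(2)=2, deg(3)=2, deg(4)=3, deg(5)=1, deg(6)=3)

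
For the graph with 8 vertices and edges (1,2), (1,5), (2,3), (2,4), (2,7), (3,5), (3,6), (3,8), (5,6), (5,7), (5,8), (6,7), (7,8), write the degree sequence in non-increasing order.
[5, 4, 4, 4, 3, 3, 2, 1] (degrees: deg(1)=2, deg(2)=4, deg(3)=4, deg(4)=1, deg(5)=5, deg(6)=3, deg(7)=4, deg(8)=3)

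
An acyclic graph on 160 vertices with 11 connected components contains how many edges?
149 (Each of the 11 component trees on V_i vertices has V_i - 1 edges; summing gives V - C = 160 - 11 = 149)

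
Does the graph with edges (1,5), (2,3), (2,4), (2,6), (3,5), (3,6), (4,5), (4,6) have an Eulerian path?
No (6 vertices have odd degree: {1, 2, 3, 4, 5, 6}; Eulerian path requires 0 or 2)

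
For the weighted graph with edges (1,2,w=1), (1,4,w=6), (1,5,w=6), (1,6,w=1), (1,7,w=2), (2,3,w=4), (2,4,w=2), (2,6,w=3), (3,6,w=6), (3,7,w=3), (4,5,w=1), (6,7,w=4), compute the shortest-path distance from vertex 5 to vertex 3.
7 (path: 5 -> 4 -> 2 -> 3; weights 1 + 2 + 4 = 7)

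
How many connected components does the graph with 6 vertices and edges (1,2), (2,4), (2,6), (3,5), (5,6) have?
1 (components: {1, 2, 3, 4, 5, 6})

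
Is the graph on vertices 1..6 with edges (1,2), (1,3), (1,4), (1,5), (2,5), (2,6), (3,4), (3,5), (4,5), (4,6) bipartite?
No (odd cycle of length 3: 2 -> 1 -> 5 -> 2)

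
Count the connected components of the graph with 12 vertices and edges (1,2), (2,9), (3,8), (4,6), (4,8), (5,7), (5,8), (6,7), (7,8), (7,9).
4 (components: {1, 2, 3, 4, 5, 6, 7, 8, 9}, {10}, {11}, {12})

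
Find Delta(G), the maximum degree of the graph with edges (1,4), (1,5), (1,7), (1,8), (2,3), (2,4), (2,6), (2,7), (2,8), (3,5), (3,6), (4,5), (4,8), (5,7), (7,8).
5 (attained at vertex 2)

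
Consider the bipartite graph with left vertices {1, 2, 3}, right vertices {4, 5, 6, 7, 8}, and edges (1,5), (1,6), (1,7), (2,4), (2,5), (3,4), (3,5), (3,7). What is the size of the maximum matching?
3 (matching: (1,6), (2,5), (3,7); upper bound min(|L|,|R|) = min(3,5) = 3)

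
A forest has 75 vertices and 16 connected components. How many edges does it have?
59 (Each of the 16 component trees on V_i vertices has V_i - 1 edges; summing gives V - C = 75 - 16 = 59)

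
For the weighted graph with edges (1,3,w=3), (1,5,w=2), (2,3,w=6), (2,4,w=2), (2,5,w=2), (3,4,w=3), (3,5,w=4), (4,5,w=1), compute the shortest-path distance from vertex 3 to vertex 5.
4 (path: 3 -> 5; weights 4 = 4)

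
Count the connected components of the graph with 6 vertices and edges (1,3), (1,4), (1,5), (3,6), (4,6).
2 (components: {1, 3, 4, 5, 6}, {2})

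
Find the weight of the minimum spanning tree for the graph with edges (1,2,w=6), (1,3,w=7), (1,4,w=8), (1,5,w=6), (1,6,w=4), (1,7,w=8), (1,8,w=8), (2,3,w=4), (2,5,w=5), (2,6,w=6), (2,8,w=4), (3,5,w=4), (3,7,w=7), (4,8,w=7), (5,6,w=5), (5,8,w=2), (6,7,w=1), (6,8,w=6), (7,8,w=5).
27 (MST edges: (1,6,w=4), (2,3,w=4), (2,8,w=4), (4,8,w=7), (5,6,w=5), (5,8,w=2), (6,7,w=1); sum of weights 4 + 4 + 4 + 7 + 5 + 2 + 1 = 27)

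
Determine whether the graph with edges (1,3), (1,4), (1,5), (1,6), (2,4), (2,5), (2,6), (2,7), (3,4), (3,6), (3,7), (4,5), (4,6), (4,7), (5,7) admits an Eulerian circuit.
Yes (the graph is connected and all 7 vertices have even degree)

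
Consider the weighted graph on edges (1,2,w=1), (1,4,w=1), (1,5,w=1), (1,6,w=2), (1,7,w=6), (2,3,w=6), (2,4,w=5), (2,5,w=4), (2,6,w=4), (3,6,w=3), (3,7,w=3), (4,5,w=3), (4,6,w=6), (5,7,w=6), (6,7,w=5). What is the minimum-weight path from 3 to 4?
6 (path: 3 -> 6 -> 1 -> 4; weights 3 + 2 + 1 = 6)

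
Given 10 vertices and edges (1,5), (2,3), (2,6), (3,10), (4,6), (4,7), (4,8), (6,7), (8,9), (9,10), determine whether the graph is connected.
No, it has 2 components: {1, 5}, {2, 3, 4, 6, 7, 8, 9, 10}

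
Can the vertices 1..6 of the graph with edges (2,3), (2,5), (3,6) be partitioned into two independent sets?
Yes. Partition: {1, 2, 4, 6}, {3, 5}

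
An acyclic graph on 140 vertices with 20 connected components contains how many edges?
120 (Each of the 20 component trees on V_i vertices has V_i - 1 edges; summing gives V - C = 140 - 20 = 120)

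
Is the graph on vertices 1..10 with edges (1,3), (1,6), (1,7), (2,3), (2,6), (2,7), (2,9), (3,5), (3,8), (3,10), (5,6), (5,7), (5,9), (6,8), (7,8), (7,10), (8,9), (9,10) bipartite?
Yes. Partition: {1, 2, 4, 5, 8, 10}, {3, 6, 7, 9}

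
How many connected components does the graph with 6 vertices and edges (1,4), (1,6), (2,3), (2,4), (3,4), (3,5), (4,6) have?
1 (components: {1, 2, 3, 4, 5, 6})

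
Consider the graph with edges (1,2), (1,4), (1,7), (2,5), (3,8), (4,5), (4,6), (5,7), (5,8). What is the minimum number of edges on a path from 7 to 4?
2 (path: 7 -> 1 -> 4, 2 edges)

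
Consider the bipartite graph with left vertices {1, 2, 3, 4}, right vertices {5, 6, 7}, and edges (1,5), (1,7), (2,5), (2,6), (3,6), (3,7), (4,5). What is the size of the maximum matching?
3 (matching: (1,7), (2,6), (4,5); upper bound min(|L|,|R|) = min(4,3) = 3)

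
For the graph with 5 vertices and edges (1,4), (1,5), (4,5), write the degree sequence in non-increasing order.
[2, 2, 2, 0, 0] (degrees: deg(1)=2, deg(2)=0, deg(3)=0, deg(4)=2, deg(5)=2)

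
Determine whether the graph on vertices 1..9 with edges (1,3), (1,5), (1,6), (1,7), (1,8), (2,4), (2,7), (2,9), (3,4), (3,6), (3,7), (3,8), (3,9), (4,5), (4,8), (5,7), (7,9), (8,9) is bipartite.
No (odd cycle of length 3: 3 -> 1 -> 7 -> 3)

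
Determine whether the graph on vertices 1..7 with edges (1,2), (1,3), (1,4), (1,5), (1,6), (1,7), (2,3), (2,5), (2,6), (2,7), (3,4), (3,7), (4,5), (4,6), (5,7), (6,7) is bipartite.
No (odd cycle of length 3: 2 -> 1 -> 5 -> 2)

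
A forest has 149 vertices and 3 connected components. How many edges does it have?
146 (Each of the 3 component trees on V_i vertices has V_i - 1 edges; summing gives V - C = 149 - 3 = 146)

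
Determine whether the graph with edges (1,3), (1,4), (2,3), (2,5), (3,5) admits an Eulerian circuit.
No (2 vertices have odd degree: {3, 4}; Eulerian circuit requires 0)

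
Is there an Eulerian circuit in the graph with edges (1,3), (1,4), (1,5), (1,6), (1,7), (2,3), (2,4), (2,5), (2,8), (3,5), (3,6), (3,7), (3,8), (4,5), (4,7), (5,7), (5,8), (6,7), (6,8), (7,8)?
No (2 vertices have odd degree: {1, 8}; Eulerian circuit requires 0)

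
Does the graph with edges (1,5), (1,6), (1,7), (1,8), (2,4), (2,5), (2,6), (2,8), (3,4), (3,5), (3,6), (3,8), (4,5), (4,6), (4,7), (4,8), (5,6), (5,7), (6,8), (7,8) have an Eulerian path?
Yes — and in fact it has an Eulerian circuit (the graph is connected and all 8 vertices have even degree)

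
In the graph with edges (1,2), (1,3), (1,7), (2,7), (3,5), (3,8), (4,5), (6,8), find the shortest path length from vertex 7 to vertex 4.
4 (path: 7 -> 1 -> 3 -> 5 -> 4, 4 edges)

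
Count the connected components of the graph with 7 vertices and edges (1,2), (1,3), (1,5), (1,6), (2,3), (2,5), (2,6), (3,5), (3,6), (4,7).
2 (components: {1, 2, 3, 5, 6}, {4, 7})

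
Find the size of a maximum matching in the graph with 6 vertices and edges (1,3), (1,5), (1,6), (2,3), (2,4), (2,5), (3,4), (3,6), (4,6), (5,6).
3 (matching: (1,3), (2,5), (4,6); upper bound floor(n/2) = floor(6/2) = 3)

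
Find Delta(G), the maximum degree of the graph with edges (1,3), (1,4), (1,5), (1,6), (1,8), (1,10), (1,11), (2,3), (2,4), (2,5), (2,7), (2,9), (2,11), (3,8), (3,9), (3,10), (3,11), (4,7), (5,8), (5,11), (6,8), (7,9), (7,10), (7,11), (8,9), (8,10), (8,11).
7 (attained at vertices 1, 8)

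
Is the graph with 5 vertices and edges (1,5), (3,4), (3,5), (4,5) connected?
No, it has 2 components: {1, 3, 4, 5}, {2}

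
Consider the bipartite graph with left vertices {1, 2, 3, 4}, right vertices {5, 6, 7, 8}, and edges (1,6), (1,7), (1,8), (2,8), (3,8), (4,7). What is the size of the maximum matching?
3 (matching: (1,6), (2,8), (4,7); upper bound min(|L|,|R|) = min(4,4) = 4)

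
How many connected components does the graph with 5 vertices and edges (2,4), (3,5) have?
3 (components: {1}, {2, 4}, {3, 5})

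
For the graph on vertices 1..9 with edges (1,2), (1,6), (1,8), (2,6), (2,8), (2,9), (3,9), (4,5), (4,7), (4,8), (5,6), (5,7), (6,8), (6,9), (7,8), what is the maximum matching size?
4 (matching: (1,6), (3,9), (4,5), (7,8); upper bound floor(n/2) = floor(9/2) = 4)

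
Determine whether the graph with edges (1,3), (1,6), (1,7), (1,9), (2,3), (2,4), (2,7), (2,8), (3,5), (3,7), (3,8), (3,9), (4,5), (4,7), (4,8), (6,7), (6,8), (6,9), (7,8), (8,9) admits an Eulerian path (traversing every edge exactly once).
Yes — and in fact it has an Eulerian circuit (the graph is connected and all 9 vertices have even degree)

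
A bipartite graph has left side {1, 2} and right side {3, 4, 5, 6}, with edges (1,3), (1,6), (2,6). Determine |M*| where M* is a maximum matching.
2 (matching: (1,3), (2,6); upper bound min(|L|,|R|) = min(2,4) = 2)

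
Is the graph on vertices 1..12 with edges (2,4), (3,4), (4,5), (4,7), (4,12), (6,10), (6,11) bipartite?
Yes. Partition: {1, 2, 3, 5, 7, 8, 9, 10, 11, 12}, {4, 6}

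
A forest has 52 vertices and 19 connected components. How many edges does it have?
33 (Each of the 19 component trees on V_i vertices has V_i - 1 edges; summing gives V - C = 52 - 19 = 33)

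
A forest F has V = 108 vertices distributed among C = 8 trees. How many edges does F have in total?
100 (Each of the 8 component trees on V_i vertices has V_i - 1 edges; summing gives V - C = 108 - 8 = 100)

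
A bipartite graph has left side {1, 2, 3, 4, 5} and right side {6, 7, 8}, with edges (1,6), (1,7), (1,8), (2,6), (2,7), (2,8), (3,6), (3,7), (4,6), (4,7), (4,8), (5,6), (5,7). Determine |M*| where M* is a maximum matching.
3 (matching: (1,8), (2,7), (3,6); upper bound min(|L|,|R|) = min(5,3) = 3)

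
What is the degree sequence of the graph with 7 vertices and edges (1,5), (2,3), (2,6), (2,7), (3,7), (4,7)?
[3, 3, 2, 1, 1, 1, 1] (degrees: deg(1)=1, deg(2)=3, deg(3)=2, deg(4)=1, deg(5)=1, deg(6)=1, deg(7)=3)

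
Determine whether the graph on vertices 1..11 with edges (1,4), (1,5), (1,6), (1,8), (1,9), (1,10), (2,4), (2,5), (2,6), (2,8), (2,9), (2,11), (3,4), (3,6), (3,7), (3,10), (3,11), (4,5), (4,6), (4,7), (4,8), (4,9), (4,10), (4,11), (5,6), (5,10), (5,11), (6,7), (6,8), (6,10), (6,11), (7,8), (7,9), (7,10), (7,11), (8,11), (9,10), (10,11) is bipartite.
No (odd cycle of length 3: 4 -> 1 -> 5 -> 4)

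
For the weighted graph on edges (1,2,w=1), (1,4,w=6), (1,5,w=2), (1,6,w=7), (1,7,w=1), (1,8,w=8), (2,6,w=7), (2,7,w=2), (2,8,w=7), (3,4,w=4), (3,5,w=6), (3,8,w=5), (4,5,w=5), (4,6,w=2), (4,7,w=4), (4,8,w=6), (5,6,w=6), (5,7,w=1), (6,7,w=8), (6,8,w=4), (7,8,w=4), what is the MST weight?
17 (MST edges: (1,2,w=1), (1,7,w=1), (3,4,w=4), (4,6,w=2), (4,7,w=4), (5,7,w=1), (6,8,w=4); sum of weights 1 + 1 + 4 + 2 + 4 + 1 + 4 = 17)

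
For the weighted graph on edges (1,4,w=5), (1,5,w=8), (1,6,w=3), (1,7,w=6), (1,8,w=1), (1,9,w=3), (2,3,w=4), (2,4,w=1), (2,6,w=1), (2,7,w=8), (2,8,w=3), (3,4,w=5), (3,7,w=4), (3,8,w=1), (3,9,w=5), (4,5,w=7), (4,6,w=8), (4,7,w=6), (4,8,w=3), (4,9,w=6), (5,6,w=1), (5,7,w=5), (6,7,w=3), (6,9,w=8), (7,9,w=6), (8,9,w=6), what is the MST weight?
14 (MST edges: (1,6,w=3), (1,8,w=1), (1,9,w=3), (2,4,w=1), (2,6,w=1), (3,8,w=1), (5,6,w=1), (6,7,w=3); sum of weights 3 + 1 + 3 + 1 + 1 + 1 + 1 + 3 = 14)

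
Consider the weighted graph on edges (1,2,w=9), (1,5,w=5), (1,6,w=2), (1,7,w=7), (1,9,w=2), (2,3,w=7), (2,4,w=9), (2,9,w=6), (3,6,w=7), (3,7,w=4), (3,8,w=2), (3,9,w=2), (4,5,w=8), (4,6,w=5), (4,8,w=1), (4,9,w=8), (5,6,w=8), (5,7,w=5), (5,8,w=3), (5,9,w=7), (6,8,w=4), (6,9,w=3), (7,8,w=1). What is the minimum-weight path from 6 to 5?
7 (path: 6 -> 1 -> 5; weights 2 + 5 = 7)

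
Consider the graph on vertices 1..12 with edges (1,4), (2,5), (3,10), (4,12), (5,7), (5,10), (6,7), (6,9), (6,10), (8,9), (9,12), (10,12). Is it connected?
No, it has 2 components: {1, 2, 3, 4, 5, 6, 7, 8, 9, 10, 12}, {11}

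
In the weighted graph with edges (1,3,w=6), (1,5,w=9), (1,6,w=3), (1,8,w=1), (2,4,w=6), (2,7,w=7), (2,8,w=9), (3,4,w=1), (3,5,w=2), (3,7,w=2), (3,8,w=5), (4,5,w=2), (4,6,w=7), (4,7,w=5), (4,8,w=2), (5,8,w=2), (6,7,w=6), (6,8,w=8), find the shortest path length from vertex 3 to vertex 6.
7 (path: 3 -> 4 -> 8 -> 1 -> 6; weights 1 + 2 + 1 + 3 = 7)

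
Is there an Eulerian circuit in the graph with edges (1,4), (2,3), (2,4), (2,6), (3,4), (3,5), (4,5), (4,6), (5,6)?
No (6 vertices have odd degree: {1, 2, 3, 4, 5, 6}; Eulerian circuit requires 0)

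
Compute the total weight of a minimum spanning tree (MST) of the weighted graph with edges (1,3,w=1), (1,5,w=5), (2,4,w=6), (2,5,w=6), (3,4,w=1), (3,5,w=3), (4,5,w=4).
11 (MST edges: (1,3,w=1), (2,5,w=6), (3,4,w=1), (3,5,w=3); sum of weights 1 + 6 + 1 + 3 = 11)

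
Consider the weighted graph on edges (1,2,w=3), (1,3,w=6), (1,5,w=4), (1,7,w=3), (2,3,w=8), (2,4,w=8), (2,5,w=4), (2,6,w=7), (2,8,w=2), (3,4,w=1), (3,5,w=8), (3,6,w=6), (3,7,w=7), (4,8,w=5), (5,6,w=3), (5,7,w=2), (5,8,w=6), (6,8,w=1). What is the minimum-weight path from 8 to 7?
6 (path: 8 -> 6 -> 5 -> 7; weights 1 + 3 + 2 = 6)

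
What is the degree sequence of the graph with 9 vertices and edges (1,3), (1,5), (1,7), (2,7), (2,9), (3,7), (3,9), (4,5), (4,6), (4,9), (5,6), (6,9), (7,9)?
[5, 4, 3, 3, 3, 3, 3, 2, 0] (degrees: deg(1)=3, deg(2)=2, deg(3)=3, deg(4)=3, deg(5)=3, deg(6)=3, deg(7)=4, deg(8)=0, deg(9)=5)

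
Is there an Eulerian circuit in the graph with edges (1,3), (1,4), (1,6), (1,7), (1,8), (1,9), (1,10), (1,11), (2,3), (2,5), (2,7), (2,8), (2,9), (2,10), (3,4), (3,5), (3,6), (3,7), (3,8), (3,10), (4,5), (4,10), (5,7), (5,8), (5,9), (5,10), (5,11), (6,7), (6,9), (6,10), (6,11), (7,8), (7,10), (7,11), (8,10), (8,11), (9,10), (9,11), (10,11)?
No (2 vertices have odd degree: {8, 11}; Eulerian circuit requires 0)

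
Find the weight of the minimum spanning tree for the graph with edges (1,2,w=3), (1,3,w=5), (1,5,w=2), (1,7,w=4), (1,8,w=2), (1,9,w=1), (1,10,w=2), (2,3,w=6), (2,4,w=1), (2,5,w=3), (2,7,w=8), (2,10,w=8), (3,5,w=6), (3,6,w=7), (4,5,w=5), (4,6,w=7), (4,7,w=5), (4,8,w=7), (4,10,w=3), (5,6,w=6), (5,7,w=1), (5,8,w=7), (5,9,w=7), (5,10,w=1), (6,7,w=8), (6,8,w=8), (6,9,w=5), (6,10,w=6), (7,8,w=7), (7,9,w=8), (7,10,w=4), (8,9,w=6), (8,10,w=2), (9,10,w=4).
21 (MST edges: (1,2,w=3), (1,3,w=5), (1,5,w=2), (1,8,w=2), (1,9,w=1), (2,4,w=1), (5,7,w=1), (5,10,w=1), (6,9,w=5); sum of weights 3 + 5 + 2 + 2 + 1 + 1 + 1 + 1 + 5 = 21)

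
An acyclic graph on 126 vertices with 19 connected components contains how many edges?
107 (Each of the 19 component trees on V_i vertices has V_i - 1 edges; summing gives V - C = 126 - 19 = 107)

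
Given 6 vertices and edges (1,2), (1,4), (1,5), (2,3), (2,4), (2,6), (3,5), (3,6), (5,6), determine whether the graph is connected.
Yes (BFS from 1 visits [1, 2, 4, 5, 3, 6] — all 6 vertices reached)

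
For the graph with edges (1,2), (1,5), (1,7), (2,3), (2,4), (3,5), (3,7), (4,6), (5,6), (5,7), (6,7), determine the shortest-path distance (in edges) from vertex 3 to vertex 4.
2 (path: 3 -> 2 -> 4, 2 edges)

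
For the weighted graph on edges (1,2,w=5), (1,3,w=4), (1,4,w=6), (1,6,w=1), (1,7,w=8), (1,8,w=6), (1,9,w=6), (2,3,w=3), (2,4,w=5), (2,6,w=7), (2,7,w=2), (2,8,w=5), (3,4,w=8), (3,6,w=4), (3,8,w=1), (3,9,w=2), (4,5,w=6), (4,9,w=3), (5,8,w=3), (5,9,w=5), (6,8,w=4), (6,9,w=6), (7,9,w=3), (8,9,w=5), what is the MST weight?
19 (MST edges: (1,3,w=4), (1,6,w=1), (2,3,w=3), (2,7,w=2), (3,8,w=1), (3,9,w=2), (4,9,w=3), (5,8,w=3); sum of weights 4 + 1 + 3 + 2 + 1 + 2 + 3 + 3 = 19)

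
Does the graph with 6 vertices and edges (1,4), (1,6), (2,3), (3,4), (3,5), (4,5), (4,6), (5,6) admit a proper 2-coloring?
No (odd cycle of length 3: 4 -> 1 -> 6 -> 4)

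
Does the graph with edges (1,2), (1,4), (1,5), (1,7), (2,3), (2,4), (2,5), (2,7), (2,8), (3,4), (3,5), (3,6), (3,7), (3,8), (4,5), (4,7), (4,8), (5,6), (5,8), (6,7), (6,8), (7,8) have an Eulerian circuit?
Yes (the graph is connected and all 8 vertices have even degree)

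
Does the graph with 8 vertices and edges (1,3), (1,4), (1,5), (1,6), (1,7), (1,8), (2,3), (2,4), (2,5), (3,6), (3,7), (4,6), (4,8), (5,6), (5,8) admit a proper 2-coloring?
No (odd cycle of length 3: 5 -> 1 -> 6 -> 5)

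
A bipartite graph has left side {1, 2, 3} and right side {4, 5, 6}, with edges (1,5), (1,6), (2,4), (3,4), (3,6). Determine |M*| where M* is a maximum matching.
3 (matching: (1,5), (2,4), (3,6); upper bound min(|L|,|R|) = min(3,3) = 3)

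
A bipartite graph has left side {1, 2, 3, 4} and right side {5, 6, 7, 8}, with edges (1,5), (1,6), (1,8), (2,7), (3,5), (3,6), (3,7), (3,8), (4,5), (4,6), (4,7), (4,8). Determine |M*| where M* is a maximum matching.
4 (matching: (1,8), (2,7), (3,6), (4,5); upper bound min(|L|,|R|) = min(4,4) = 4)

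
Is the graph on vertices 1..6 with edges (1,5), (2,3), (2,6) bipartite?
Yes. Partition: {1, 2, 4}, {3, 5, 6}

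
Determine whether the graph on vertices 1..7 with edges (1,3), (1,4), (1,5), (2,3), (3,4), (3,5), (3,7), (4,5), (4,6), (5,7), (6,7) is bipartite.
No (odd cycle of length 3: 3 -> 1 -> 5 -> 3)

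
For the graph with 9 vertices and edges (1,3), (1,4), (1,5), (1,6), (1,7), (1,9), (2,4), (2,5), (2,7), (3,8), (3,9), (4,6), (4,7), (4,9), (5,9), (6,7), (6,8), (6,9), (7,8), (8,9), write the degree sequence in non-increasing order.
[6, 6, 5, 5, 5, 4, 3, 3, 3] (degrees: deg(1)=6, deg(2)=3, deg(3)=3, deg(4)=5, deg(5)=3, deg(6)=5, deg(7)=5, deg(8)=4, deg(9)=6)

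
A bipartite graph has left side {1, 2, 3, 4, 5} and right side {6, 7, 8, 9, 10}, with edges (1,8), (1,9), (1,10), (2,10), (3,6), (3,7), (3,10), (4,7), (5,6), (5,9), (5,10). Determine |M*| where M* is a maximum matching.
5 (matching: (1,8), (2,10), (3,6), (4,7), (5,9); upper bound min(|L|,|R|) = min(5,5) = 5)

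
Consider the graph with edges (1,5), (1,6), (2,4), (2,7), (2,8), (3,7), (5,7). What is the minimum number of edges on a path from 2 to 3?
2 (path: 2 -> 7 -> 3, 2 edges)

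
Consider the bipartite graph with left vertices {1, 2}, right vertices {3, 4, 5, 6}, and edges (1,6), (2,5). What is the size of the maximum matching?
2 (matching: (1,6), (2,5); upper bound min(|L|,|R|) = min(2,4) = 2)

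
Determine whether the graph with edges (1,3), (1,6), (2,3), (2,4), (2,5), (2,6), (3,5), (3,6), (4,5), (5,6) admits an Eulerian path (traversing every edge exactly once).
Yes — and in fact it has an Eulerian circuit (the graph is connected and all 6 vertices have even degree)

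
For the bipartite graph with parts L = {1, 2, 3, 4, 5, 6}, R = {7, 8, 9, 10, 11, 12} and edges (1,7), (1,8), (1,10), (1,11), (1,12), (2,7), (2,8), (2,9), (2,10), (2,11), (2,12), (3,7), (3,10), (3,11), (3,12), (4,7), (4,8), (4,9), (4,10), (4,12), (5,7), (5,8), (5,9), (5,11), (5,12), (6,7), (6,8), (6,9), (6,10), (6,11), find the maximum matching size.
6 (matching: (1,12), (2,11), (3,10), (4,9), (5,8), (6,7); upper bound min(|L|,|R|) = min(6,6) = 6)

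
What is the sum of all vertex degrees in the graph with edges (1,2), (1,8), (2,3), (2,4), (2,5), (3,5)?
12 (handshake: sum of degrees = 2|E| = 2 x 6 = 12)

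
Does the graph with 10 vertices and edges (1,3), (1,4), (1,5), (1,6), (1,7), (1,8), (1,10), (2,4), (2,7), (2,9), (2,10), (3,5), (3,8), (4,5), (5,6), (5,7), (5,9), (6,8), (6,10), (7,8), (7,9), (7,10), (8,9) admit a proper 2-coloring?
No (odd cycle of length 3: 8 -> 1 -> 7 -> 8)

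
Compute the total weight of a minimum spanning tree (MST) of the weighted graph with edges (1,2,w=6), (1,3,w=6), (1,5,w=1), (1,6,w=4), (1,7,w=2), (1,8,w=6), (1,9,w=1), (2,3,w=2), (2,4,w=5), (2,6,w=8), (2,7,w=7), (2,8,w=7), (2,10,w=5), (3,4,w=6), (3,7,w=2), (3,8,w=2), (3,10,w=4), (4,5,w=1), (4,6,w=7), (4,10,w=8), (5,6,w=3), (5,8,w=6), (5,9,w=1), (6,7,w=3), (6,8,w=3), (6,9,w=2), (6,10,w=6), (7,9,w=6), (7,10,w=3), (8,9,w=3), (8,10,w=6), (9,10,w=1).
14 (MST edges: (1,5,w=1), (1,7,w=2), (1,9,w=1), (2,3,w=2), (3,7,w=2), (3,8,w=2), (4,5,w=1), (6,9,w=2), (9,10,w=1); sum of weights 1 + 2 + 1 + 2 + 2 + 2 + 1 + 2 + 1 = 14)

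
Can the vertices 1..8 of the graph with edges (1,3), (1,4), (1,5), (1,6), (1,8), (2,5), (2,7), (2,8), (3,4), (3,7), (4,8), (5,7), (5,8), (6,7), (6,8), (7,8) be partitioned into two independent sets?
No (odd cycle of length 3: 8 -> 1 -> 5 -> 8)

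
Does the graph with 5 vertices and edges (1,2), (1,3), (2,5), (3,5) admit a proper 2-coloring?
Yes. Partition: {1, 4, 5}, {2, 3}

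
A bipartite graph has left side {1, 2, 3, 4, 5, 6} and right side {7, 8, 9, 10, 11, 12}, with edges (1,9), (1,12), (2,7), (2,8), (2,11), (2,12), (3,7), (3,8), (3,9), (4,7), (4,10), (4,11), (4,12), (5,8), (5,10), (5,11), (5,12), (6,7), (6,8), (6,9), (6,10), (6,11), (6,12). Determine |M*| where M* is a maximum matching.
6 (matching: (1,12), (2,11), (3,9), (4,10), (5,8), (6,7); upper bound min(|L|,|R|) = min(6,6) = 6)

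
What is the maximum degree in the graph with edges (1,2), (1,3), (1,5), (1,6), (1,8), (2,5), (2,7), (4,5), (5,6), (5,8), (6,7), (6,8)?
5 (attained at vertices 1, 5)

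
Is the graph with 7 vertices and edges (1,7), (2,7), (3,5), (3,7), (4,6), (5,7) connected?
No, it has 2 components: {1, 2, 3, 5, 7}, {4, 6}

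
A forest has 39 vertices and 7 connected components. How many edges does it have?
32 (Each of the 7 component trees on V_i vertices has V_i - 1 edges; summing gives V - C = 39 - 7 = 32)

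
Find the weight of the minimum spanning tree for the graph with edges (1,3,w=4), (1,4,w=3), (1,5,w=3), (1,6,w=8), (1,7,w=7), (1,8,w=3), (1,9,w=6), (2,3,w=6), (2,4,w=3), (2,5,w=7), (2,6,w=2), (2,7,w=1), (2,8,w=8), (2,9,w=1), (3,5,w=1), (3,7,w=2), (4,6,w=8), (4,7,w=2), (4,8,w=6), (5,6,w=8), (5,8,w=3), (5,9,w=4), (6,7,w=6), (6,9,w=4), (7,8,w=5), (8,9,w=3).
15 (MST edges: (1,4,w=3), (1,8,w=3), (2,6,w=2), (2,7,w=1), (2,9,w=1), (3,5,w=1), (3,7,w=2), (4,7,w=2); sum of weights 3 + 3 + 2 + 1 + 1 + 1 + 2 + 2 = 15)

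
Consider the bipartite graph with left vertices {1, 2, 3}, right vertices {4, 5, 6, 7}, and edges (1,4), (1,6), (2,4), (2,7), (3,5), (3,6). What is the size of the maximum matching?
3 (matching: (1,6), (2,7), (3,5); upper bound min(|L|,|R|) = min(3,4) = 3)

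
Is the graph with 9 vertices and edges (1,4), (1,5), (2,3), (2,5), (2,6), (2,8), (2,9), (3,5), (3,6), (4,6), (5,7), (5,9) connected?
Yes (BFS from 1 visits [1, 4, 5, 6, 2, 3, 7, 9, 8] — all 9 vertices reached)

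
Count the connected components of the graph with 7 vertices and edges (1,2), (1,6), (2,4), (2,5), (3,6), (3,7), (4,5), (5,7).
1 (components: {1, 2, 3, 4, 5, 6, 7})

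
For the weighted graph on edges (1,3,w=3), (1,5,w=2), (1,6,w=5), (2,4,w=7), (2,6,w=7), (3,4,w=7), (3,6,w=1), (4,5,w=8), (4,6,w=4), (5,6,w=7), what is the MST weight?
17 (MST edges: (1,3,w=3), (1,5,w=2), (2,4,w=7), (3,6,w=1), (4,6,w=4); sum of weights 3 + 2 + 7 + 1 + 4 = 17)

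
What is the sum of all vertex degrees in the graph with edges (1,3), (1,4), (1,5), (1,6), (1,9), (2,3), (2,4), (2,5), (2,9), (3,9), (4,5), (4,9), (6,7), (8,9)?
28 (handshake: sum of degrees = 2|E| = 2 x 14 = 28)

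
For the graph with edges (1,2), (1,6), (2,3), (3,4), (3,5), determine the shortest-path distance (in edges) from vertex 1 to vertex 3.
2 (path: 1 -> 2 -> 3, 2 edges)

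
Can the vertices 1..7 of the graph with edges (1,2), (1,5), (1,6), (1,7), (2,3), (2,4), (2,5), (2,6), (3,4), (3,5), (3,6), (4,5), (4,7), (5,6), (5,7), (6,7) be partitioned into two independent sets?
No (odd cycle of length 3: 6 -> 1 -> 5 -> 6)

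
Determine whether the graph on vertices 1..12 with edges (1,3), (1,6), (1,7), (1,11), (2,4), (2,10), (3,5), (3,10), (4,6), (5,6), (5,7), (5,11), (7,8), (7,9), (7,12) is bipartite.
Yes. Partition: {1, 4, 5, 8, 9, 10, 12}, {2, 3, 6, 7, 11}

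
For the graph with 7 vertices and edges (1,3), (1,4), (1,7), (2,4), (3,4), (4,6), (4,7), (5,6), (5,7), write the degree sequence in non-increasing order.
[5, 3, 3, 2, 2, 2, 1] (degrees: deg(1)=3, deg(2)=1, deg(3)=2, deg(4)=5, deg(5)=2, deg(6)=2, deg(7)=3)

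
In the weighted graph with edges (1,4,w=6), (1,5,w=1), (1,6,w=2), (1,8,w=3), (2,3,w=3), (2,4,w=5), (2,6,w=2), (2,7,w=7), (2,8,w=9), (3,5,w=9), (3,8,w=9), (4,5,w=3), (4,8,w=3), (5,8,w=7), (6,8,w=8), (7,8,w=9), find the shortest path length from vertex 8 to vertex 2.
7 (path: 8 -> 1 -> 6 -> 2; weights 3 + 2 + 2 = 7)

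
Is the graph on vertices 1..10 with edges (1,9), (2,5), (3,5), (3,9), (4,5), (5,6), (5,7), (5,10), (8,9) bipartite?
Yes. Partition: {1, 2, 3, 4, 6, 7, 8, 10}, {5, 9}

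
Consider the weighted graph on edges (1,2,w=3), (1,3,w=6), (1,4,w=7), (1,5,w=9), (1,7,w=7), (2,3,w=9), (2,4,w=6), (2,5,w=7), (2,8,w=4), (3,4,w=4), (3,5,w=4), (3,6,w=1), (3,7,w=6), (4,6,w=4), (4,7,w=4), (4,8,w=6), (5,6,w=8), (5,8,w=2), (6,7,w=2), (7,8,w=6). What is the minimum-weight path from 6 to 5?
5 (path: 6 -> 3 -> 5; weights 1 + 4 = 5)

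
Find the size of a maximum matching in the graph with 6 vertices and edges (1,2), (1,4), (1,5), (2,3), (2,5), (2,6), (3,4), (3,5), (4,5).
3 (matching: (1,5), (2,6), (3,4); upper bound floor(n/2) = floor(6/2) = 3)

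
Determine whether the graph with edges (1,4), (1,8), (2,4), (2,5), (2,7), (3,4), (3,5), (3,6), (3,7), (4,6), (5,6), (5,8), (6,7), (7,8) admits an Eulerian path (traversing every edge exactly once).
Yes (the graph is connected and exactly 2 vertices have odd degree: {2, 8}; any Eulerian path must start and end at those)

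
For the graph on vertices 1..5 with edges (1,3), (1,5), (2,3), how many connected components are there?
2 (components: {1, 2, 3, 5}, {4})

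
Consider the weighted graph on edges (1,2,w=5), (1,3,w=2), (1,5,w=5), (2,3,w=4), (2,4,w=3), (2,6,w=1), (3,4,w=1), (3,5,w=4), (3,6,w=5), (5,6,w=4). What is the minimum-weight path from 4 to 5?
5 (path: 4 -> 3 -> 5; weights 1 + 4 = 5)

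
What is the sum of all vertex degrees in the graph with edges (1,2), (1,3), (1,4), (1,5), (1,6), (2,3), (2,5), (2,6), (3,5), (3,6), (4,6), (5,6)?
24 (handshake: sum of degrees = 2|E| = 2 x 12 = 24)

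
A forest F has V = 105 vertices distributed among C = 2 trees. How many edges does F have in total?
103 (Each of the 2 component trees on V_i vertices has V_i - 1 edges; summing gives V - C = 105 - 2 = 103)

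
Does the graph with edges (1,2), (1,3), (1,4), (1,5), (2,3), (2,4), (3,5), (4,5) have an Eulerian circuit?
No (4 vertices have odd degree: {2, 3, 4, 5}; Eulerian circuit requires 0)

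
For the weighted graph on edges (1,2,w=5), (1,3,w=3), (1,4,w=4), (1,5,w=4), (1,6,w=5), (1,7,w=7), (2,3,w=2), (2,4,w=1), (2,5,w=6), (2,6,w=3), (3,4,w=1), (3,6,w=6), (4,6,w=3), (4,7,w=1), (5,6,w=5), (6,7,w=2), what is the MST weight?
12 (MST edges: (1,3,w=3), (1,5,w=4), (2,4,w=1), (3,4,w=1), (4,7,w=1), (6,7,w=2); sum of weights 3 + 4 + 1 + 1 + 1 + 2 = 12)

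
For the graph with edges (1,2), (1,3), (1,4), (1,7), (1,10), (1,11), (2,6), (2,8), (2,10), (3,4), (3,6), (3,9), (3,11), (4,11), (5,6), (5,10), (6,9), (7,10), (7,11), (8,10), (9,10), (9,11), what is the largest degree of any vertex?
6 (attained at vertices 1, 10)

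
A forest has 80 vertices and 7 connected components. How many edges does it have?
73 (Each of the 7 component trees on V_i vertices has V_i - 1 edges; summing gives V - C = 80 - 7 = 73)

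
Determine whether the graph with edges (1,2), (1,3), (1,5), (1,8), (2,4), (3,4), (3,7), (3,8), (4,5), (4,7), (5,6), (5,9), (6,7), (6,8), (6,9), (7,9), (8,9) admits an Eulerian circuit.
Yes (the graph is connected and all 9 vertices have even degree)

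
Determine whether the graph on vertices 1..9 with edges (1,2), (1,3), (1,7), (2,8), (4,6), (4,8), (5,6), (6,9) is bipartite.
Yes. Partition: {1, 6, 8}, {2, 3, 4, 5, 7, 9}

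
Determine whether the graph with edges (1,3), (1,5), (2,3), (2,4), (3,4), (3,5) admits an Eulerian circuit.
Yes (the graph is connected and all 5 vertices have even degree)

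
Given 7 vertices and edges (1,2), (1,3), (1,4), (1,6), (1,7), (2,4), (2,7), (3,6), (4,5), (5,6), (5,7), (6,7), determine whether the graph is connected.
Yes (BFS from 1 visits [1, 2, 3, 4, 6, 7, 5] — all 7 vertices reached)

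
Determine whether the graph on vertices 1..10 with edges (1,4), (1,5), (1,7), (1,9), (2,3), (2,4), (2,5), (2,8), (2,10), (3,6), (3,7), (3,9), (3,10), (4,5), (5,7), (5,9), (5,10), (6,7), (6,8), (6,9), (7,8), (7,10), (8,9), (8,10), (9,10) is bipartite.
No (odd cycle of length 3: 9 -> 1 -> 5 -> 9)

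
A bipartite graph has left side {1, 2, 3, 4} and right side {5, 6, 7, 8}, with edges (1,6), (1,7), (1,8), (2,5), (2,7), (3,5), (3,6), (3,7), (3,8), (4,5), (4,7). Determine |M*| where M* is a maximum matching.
4 (matching: (1,8), (2,7), (3,6), (4,5); upper bound min(|L|,|R|) = min(4,4) = 4)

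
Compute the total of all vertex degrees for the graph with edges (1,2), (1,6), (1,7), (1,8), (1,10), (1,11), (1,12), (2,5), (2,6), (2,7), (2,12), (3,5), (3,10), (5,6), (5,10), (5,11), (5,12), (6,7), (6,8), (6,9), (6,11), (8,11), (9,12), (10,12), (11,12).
50 (handshake: sum of degrees = 2|E| = 2 x 25 = 50)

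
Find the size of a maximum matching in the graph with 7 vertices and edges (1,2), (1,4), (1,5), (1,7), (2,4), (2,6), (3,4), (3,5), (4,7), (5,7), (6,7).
3 (matching: (2,6), (3,4), (5,7); upper bound floor(n/2) = floor(7/2) = 3)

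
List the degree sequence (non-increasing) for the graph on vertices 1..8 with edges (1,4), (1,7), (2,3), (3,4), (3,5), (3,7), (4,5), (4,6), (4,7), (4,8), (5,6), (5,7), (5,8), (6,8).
[6, 5, 4, 4, 3, 3, 2, 1] (degrees: deg(1)=2, deg(2)=1, deg(3)=4, deg(4)=6, deg(5)=5, deg(6)=3, deg(7)=4, deg(8)=3)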